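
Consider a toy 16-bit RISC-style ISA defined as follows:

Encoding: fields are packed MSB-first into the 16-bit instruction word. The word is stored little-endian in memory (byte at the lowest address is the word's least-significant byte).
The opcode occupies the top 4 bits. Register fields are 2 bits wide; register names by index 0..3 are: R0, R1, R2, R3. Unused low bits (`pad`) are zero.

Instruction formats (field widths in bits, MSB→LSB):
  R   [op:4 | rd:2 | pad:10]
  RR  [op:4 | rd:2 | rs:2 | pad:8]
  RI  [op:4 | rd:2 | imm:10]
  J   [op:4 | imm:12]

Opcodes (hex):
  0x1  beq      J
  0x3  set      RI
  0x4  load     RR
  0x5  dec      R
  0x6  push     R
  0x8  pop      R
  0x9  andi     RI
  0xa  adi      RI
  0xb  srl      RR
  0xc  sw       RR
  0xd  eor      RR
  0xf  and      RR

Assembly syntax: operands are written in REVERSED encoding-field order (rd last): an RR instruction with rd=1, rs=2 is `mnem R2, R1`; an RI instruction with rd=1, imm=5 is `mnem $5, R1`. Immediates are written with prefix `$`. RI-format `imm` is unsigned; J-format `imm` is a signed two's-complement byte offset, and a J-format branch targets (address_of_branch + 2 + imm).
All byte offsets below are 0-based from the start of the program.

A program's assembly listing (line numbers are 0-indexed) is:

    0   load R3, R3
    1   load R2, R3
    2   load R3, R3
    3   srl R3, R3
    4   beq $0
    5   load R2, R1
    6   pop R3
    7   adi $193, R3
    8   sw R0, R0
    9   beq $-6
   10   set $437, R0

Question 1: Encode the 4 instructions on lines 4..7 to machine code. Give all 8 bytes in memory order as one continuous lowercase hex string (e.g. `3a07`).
00100046008cc1ac

L4: beq op=0x1:4|imm=0:12 ⇒ 0x1000 ⇒ little 00 10
L5: load op=0x4:4|rd=1:2|rs=2:2|pad=0:8 ⇒ 0x4600 ⇒ little 00 46
L6: pop op=0x8:4|rd=3:2|pad=0:10 ⇒ 0x8c00 ⇒ little 00 8c
L7: adi op=0xa:4|rd=3:2|imm=193:10 ⇒ 0xacc1 ⇒ little c1 ac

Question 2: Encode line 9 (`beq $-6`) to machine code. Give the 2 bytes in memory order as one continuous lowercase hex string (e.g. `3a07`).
fa1f

line 9 (beq): pack op=0x1:4|imm=-6:12 = 0x1ffa; little→ fa 1f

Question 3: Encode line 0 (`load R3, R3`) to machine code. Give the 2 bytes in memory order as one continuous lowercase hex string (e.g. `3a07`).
0. load fields op=0x4:4|rd=3:2|rs=3:2|pad=0:8 → word 4f00h → 00 4f

004f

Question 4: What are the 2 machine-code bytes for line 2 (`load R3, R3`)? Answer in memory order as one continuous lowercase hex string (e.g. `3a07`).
line 2 (load): pack op=0x4:4|rd=3:2|rs=3:2|pad=0:8 = 0x4f00; little→ 00 4f

004f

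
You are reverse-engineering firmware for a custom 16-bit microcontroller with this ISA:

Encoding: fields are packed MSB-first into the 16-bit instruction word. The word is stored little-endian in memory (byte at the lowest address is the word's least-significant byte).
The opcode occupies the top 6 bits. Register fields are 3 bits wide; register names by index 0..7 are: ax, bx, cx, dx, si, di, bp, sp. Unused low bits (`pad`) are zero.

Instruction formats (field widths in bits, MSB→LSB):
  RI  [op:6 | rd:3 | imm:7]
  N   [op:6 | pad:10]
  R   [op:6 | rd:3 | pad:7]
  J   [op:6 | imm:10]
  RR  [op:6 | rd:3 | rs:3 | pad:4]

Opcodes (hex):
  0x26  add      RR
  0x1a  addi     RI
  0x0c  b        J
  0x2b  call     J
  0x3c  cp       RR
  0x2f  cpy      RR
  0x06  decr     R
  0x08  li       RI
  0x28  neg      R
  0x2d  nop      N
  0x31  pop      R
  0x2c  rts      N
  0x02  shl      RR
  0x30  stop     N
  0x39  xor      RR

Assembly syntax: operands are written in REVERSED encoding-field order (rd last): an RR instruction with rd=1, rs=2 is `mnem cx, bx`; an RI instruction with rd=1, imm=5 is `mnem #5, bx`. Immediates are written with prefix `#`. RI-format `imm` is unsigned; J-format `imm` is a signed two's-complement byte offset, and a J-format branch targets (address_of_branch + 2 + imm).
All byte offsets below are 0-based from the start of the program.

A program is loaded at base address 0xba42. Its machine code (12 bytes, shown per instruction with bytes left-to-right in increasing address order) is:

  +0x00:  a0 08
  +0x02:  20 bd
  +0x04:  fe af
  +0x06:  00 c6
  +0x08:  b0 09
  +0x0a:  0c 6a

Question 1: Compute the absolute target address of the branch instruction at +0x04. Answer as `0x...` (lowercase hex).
0xba46

@+04  little-endian(fe af) = 0xaffe
  op=0xaffe>>10=0x2b ⇒ call (J)
  [9:0] imm=1022 (s10→-2) = #-2
  target = base 0xba42 + off 0x04 + 2 + imm -2 = 0xba46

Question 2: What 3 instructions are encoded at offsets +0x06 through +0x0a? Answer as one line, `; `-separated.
@+06  little-endian(00 c6) = 0xc600
  top 6b → 0x31 → pop [R]
  [9:7] rd=4 = si
@+08  little-endian(b0 09) = 0x09b0
  top 6b → 0x2 → shl [RR]
  [9:7] rd=3 = dx
  [6:4] rs=3 = dx
@+0a  little-endian(0c 6a) = 0x6a0c
  top 6b → 0x1a → addi [RI]
  [9:7] rd=4 = si
  [6:0] imm=12 = #12

pop si; shl dx, dx; addi #12, si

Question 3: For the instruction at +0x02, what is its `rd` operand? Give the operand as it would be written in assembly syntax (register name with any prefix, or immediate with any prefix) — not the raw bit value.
cx

off 0x02: read 20 bd as little → 0xbd20
  opcode bits[15:10]=0x2f: cpy/RR
  [9:7] rd=2 = cx
  [6:4] rs=2 = cx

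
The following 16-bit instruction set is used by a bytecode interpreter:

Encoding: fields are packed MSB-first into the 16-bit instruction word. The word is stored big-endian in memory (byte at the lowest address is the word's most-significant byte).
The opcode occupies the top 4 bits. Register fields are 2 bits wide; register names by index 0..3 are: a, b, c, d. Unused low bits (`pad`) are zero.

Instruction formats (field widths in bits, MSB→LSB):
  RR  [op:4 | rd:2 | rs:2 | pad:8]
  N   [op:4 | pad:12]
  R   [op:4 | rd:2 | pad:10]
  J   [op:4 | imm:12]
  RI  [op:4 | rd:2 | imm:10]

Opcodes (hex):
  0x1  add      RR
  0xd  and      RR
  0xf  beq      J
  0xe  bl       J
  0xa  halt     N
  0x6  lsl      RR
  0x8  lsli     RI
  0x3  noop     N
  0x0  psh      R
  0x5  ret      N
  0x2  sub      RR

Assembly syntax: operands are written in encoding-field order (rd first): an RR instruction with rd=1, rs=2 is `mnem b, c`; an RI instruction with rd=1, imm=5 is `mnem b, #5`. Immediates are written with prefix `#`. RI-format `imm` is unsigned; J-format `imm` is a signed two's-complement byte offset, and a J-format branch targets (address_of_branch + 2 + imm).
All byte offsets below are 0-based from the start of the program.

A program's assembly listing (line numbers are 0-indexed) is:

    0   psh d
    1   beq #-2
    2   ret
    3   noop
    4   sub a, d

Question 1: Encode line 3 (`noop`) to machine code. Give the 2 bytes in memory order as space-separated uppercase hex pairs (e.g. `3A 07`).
30 00

3. noop fields op=0x3:4|pad=0:12 → word 3000h → 30 00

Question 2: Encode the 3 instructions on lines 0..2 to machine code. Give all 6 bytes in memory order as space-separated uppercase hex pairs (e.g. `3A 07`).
L0: psh op=0x0:4|rd=3:2|pad=0:10 ⇒ 0x0c00 ⇒ big 0c 00
L1: beq op=0xf:4|imm=-2:12 ⇒ 0xfffe ⇒ big ff fe
L2: ret op=0x5:4|pad=0:12 ⇒ 0x5000 ⇒ big 50 00

0C 00 FF FE 50 00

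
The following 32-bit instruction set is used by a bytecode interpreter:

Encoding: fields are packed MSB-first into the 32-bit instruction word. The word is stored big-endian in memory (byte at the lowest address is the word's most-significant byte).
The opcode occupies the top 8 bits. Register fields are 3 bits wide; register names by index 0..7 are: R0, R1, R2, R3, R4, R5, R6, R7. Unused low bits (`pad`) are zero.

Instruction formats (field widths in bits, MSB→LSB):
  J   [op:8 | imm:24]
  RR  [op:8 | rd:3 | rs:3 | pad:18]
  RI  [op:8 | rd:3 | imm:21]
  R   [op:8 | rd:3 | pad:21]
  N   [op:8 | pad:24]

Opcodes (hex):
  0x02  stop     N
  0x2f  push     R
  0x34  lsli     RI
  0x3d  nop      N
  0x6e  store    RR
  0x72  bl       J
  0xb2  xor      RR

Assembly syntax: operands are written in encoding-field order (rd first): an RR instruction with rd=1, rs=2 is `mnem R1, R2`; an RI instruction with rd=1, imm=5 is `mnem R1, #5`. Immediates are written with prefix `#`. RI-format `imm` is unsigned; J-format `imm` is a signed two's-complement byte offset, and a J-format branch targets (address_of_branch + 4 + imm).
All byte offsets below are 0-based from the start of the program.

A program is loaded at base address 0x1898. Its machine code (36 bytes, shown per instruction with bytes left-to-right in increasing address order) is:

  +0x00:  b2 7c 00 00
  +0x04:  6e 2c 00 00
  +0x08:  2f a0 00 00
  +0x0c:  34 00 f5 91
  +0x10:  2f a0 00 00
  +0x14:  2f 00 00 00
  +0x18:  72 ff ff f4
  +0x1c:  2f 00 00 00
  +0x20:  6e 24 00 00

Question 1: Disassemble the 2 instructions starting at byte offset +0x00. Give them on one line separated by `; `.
[00] b2 7c 00 00 → 0xb27c0000
  top 8b → 0xb2 → xor [RR]
  rd@[23:21]=0x3 ⇒ R3
  rs@[20:18]=0x7 ⇒ R7
[04] 6e 2c 00 00 → 0x6e2c0000
  top 8b → 0x6e → store [RR]
  rd@[23:21]=0x1 ⇒ R1
  rs@[20:18]=0x3 ⇒ R3

xor R3, R7; store R1, R3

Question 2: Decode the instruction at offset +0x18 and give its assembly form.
bl #-12

@+18  big-endian(72 ff ff f4) = 0x72fffff4
  op=0x72fffff4>>24=0x72 ⇒ bl (J)
  imm@[23:0]=0xfffff4 (s24→-12) ⇒ #-12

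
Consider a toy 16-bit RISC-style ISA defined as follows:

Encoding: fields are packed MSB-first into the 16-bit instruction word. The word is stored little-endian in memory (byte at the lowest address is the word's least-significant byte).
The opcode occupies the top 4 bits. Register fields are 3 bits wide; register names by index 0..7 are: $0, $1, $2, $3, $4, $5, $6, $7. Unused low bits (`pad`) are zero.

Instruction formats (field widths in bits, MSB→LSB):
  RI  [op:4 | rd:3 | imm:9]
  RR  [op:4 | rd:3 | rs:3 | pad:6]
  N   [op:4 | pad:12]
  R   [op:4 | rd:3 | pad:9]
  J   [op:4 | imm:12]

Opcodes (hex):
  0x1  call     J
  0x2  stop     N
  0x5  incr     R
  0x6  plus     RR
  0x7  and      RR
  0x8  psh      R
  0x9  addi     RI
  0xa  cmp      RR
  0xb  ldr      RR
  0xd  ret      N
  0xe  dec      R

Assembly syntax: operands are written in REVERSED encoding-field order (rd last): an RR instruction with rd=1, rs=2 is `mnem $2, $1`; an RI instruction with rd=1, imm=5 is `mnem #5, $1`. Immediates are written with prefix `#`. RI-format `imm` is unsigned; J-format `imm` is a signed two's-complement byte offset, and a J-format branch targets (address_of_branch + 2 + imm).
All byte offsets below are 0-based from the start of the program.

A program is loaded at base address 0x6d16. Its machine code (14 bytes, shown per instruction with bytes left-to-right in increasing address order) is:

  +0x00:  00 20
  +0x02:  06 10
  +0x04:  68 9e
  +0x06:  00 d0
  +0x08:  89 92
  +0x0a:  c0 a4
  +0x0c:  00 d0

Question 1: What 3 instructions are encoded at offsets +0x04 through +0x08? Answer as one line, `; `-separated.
addi #104, $7; ret; addi #137, $1

+0x04: 68 9e ⇒ word 0x9e68 (little)
  opcode bits[15:12]=0x9: addi/RI
  rd@[11:9]=0x7 ⇒ $7
  imm@[8:0]=0x68 ⇒ #104
+0x06: 00 d0 ⇒ word 0xd000 (little)
  opcode bits[15:12]=0xd: ret/N
+0x08: 89 92 ⇒ word 0x9289 (little)
  opcode bits[15:12]=0x9: addi/RI
  rd@[11:9]=0x1 ⇒ $1
  imm@[8:0]=0x89 ⇒ #137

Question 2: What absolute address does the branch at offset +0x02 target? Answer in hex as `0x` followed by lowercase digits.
0x6d20

[02] 06 10 → 0x1006
  top 4b → 0x1 → call [J]
  imm@[11:0]=0x6 ⇒ #6
  target = base 0x6d16 + off 0x02 + 2 + imm 6 = 0x6d20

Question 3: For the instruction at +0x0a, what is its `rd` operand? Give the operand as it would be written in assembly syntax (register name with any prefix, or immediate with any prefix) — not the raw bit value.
$2

@+0a  little-endian(c0 a4) = 0xa4c0
  opcode bits[15:12]=0xa: cmp/RR
  [11:9] rd=2 = $2
  [8:6] rs=3 = $3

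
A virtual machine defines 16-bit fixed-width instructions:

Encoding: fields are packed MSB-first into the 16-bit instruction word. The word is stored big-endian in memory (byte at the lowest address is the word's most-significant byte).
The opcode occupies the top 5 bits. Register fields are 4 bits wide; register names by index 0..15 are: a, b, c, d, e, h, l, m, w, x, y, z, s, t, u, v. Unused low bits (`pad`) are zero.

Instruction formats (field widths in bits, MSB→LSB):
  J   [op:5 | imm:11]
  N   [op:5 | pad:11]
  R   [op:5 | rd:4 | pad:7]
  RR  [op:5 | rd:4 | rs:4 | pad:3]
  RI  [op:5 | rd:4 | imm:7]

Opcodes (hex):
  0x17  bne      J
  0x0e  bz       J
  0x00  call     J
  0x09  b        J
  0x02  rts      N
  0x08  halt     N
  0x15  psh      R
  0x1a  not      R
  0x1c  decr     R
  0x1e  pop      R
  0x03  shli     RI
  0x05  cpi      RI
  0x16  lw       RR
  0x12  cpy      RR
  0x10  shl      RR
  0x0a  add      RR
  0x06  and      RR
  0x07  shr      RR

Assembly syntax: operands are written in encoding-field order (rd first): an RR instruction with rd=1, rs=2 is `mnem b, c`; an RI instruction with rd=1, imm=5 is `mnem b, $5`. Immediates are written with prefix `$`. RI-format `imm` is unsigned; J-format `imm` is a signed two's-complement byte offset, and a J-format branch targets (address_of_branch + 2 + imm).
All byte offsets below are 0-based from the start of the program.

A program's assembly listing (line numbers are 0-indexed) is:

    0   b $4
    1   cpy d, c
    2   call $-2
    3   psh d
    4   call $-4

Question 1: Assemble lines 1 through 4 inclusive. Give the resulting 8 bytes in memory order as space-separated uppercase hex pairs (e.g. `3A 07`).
line 1 (cpy): pack op=0x12:5|rd=3:4|rs=2:4|pad=0:3 = 0x9190; big→ 91 90
line 2 (call): pack op=0x0:5|imm=-2:11 = 0x07fe; big→ 07 fe
line 3 (psh): pack op=0x15:5|rd=3:4|pad=0:7 = 0xa980; big→ a9 80
line 4 (call): pack op=0x0:5|imm=-4:11 = 0x07fc; big→ 07 fc

91 90 07 FE A9 80 07 FC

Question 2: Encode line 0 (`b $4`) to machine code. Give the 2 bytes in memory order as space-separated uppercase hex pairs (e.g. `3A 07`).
48 04

line 0 (b): pack op=0x9:5|imm=4:11 = 0x4804; big→ 48 04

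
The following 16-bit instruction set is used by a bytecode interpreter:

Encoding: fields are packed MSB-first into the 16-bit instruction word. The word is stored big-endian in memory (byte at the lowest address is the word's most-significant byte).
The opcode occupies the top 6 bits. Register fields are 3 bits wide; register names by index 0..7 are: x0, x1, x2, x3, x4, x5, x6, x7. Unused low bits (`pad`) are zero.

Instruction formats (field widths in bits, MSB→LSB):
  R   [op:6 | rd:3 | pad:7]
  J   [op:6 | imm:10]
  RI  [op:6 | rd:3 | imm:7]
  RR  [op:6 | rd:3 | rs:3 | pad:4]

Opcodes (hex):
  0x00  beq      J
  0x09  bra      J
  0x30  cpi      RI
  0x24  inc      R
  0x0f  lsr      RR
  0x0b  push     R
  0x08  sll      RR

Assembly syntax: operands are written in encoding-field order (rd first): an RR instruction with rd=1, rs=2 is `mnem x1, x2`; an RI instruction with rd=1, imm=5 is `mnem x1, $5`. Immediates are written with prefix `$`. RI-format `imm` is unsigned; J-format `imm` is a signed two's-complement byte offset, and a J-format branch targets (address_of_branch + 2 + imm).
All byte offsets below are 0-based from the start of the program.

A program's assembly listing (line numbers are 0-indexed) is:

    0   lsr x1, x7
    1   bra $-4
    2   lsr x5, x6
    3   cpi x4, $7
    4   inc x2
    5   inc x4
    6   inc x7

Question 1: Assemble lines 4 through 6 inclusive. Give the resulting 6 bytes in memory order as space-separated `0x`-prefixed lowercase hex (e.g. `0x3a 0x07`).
L4: inc op=0x24:6|rd=2:3|pad=0:7 ⇒ 0x9100 ⇒ big 91 00
L5: inc op=0x24:6|rd=4:3|pad=0:7 ⇒ 0x9200 ⇒ big 92 00
L6: inc op=0x24:6|rd=7:3|pad=0:7 ⇒ 0x9380 ⇒ big 93 80

0x91 0x00 0x92 0x00 0x93 0x80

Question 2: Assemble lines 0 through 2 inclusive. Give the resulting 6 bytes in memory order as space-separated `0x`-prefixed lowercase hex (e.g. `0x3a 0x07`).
0x3c 0xf0 0x27 0xfc 0x3e 0xe0

L0: lsr op=0xf:6|rd=1:3|rs=7:3|pad=0:4 ⇒ 0x3cf0 ⇒ big 3c f0
L1: bra op=0x9:6|imm=-4:10 ⇒ 0x27fc ⇒ big 27 fc
L2: lsr op=0xf:6|rd=5:3|rs=6:3|pad=0:4 ⇒ 0x3ee0 ⇒ big 3e e0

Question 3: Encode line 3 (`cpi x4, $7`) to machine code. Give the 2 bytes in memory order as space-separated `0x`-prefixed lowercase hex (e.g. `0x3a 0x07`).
3. cpi fields op=0x30:6|rd=4:3|imm=7:7 → word c207h → c2 07

0xc2 0x07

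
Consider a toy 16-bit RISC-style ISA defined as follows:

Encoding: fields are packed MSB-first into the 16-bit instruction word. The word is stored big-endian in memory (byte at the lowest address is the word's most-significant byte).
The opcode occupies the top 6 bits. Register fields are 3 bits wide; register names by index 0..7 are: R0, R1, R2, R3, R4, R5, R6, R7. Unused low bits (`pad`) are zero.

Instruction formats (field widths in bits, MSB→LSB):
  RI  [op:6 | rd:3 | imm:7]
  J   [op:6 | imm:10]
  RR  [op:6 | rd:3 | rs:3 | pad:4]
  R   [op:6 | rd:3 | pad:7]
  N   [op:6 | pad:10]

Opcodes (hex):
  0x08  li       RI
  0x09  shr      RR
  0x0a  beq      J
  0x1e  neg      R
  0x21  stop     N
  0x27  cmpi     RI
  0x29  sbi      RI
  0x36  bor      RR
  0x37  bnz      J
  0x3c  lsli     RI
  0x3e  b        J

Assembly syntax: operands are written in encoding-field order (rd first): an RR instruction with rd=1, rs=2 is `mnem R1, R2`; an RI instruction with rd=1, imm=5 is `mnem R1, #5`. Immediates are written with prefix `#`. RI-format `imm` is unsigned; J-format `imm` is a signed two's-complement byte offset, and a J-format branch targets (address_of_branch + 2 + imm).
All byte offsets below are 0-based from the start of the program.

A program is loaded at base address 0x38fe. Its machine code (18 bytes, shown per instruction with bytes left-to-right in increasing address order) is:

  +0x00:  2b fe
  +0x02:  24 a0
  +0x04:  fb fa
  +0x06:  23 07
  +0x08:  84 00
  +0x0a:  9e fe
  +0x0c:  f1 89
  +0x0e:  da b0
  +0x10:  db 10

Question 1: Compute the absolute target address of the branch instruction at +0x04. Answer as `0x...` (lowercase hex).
0x38fe

off 0x04: read fb fa as big → 0xfbfa
  top 6b → 0x3e → b [J]
  imm@[9:0]=0x3fa (s10→-6) ⇒ #-6
  target = base 0x38fe + off 0x04 + 2 + imm -6 = 0x38fe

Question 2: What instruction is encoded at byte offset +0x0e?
off 0x0e: read da b0 as big → 0xdab0
  top 6b → 0x36 → bor [RR]
  [9:7] rd=5 = R5
  [6:4] rs=3 = R3

bor R5, R3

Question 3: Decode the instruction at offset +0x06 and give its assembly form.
li R6, #7

@+06  big-endian(23 07) = 0x2307
  top 6b → 0x8 → li [RI]
  rd: (w>>7)&0x7=0x6 → R6
  imm: (w>>0)&0x7f=0x7 → #7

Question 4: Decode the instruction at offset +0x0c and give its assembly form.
lsli R3, #9

@+0c  big-endian(f1 89) = 0xf189
  op=0xf189>>10=0x3c ⇒ lsli (RI)
  [9:7] rd=3 = R3
  [6:0] imm=9 = #9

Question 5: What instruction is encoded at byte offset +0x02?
shr R1, R2

@+02  big-endian(24 a0) = 0x24a0
  opcode bits[15:10]=0x9: shr/RR
  [9:7] rd=1 = R1
  [6:4] rs=2 = R2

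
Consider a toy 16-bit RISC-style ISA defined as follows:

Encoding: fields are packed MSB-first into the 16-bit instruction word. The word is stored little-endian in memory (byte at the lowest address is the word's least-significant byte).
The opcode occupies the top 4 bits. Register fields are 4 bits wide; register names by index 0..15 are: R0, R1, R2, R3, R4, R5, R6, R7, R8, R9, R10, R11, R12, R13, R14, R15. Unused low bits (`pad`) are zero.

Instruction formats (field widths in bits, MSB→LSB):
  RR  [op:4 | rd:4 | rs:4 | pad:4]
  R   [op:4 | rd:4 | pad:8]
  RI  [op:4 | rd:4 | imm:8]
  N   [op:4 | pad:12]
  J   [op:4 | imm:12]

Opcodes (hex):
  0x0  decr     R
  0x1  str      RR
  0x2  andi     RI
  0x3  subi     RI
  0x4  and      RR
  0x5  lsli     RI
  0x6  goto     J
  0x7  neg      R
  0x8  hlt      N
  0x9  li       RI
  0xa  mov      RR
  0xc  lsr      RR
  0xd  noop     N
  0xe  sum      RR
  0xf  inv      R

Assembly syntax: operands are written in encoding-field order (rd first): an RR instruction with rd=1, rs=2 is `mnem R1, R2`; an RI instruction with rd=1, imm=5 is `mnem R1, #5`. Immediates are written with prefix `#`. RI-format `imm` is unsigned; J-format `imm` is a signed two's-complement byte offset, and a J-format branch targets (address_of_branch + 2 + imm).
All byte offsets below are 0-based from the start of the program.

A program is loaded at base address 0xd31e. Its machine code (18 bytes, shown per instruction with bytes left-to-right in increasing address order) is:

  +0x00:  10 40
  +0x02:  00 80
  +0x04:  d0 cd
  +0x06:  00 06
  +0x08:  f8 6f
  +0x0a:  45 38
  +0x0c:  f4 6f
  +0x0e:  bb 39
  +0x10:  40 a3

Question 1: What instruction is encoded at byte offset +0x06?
decr R6

+0x06: 00 06 ⇒ word 0x0600 (little)
  opcode bits[15:12]=0x0: decr/R
  rd: (w>>8)&0xf=0x6 → R6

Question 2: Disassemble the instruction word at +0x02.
hlt

[02] 00 80 → 0x8000
  opcode bits[15:12]=0x8: hlt/N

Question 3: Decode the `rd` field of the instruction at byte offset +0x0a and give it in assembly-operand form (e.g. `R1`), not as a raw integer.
off 0x0a: read 45 38 as little → 0x3845
  op=0x3845>>12=0x3 ⇒ subi (RI)
  [11:8] rd=8 = R8
  [7:0] imm=69 = #69

R8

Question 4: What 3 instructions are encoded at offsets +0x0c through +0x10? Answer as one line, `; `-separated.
goto #-12; subi R9, #187; mov R3, R4

off 0x0c: read f4 6f as little → 0x6ff4
  top 4b → 0x6 → goto [J]
  imm: (w>>0)&0xfff=0xff4 (s12→-12) → #-12
off 0x0e: read bb 39 as little → 0x39bb
  top 4b → 0x3 → subi [RI]
  rd: (w>>8)&0xf=0x9 → R9
  imm: (w>>0)&0xff=0xbb → #187
off 0x10: read 40 a3 as little → 0xa340
  top 4b → 0xa → mov [RR]
  rd: (w>>8)&0xf=0x3 → R3
  rs: (w>>4)&0xf=0x4 → R4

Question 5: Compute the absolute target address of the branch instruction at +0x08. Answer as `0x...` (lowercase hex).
0xd320

+0x08: f8 6f ⇒ word 0x6ff8 (little)
  top 4b → 0x6 → goto [J]
  imm@[11:0]=0xff8 (s12→-8) ⇒ #-8
  target = base 0xd31e + off 0x08 + 2 + imm -8 = 0xd320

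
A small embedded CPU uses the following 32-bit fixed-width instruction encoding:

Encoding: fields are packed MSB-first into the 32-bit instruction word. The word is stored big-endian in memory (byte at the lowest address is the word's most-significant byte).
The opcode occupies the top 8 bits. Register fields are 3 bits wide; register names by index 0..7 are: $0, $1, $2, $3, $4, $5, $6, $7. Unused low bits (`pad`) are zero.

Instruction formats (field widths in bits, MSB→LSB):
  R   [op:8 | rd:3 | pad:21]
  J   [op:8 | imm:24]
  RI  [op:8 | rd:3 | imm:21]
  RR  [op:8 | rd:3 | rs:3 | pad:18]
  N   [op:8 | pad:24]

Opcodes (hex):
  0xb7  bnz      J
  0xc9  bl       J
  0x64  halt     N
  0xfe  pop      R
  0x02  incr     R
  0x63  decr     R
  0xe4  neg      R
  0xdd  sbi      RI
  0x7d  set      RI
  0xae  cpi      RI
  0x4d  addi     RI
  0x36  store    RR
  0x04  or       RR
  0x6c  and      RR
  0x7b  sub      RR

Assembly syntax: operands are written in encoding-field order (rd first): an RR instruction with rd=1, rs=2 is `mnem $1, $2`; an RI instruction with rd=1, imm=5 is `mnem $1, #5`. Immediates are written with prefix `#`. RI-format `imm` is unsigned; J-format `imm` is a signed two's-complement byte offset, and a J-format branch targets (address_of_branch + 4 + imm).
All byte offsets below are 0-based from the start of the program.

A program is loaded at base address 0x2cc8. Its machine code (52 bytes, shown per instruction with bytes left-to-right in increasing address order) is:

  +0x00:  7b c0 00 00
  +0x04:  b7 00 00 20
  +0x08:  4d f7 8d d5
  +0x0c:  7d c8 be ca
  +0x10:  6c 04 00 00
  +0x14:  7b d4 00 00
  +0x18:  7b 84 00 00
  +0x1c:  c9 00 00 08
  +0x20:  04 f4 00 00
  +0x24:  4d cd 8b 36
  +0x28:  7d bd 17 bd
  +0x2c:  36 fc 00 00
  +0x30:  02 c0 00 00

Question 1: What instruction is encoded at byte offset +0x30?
incr $6

+0x30: 02 c0 00 00 ⇒ word 0x02c00000 (big)
  op=0x02c00000>>24=0x2 ⇒ incr (R)
  rd@[23:21]=0x6 ⇒ $6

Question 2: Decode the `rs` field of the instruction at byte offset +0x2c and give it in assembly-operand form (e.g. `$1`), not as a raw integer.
$7

@+2c  big-endian(36 fc 00 00) = 0x36fc0000
  op=0x36fc0000>>24=0x36 ⇒ store (RR)
  rd: (w>>21)&0x7=0x7 → $7
  rs: (w>>18)&0x7=0x7 → $7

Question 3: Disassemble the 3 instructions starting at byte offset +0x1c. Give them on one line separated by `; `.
bl #8; or $7, $5; addi $6, #887606

off 0x1c: read c9 00 00 08 as big → 0xc9000008
  opcode bits[31:24]=0xc9: bl/J
  [23:0] imm=8 = #8
off 0x20: read 04 f4 00 00 as big → 0x04f40000
  opcode bits[31:24]=0x4: or/RR
  [23:21] rd=7 = $7
  [20:18] rs=5 = $5
off 0x24: read 4d cd 8b 36 as big → 0x4dcd8b36
  opcode bits[31:24]=0x4d: addi/RI
  [23:21] rd=6 = $6
  [20:0] imm=887606 = #887606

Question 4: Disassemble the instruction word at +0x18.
[18] 7b 84 00 00 → 0x7b840000
  opcode bits[31:24]=0x7b: sub/RR
  rd: (w>>21)&0x7=0x4 → $4
  rs: (w>>18)&0x7=0x1 → $1

sub $4, $1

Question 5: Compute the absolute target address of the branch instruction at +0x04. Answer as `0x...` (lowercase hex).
+0x04: b7 00 00 20 ⇒ word 0xb7000020 (big)
  opcode bits[31:24]=0xb7: bnz/J
  imm: (w>>0)&0xffffff=0x20 → #32
  target = base 0x2cc8 + off 0x04 + 4 + imm 32 = 0x2cf0

0x2cf0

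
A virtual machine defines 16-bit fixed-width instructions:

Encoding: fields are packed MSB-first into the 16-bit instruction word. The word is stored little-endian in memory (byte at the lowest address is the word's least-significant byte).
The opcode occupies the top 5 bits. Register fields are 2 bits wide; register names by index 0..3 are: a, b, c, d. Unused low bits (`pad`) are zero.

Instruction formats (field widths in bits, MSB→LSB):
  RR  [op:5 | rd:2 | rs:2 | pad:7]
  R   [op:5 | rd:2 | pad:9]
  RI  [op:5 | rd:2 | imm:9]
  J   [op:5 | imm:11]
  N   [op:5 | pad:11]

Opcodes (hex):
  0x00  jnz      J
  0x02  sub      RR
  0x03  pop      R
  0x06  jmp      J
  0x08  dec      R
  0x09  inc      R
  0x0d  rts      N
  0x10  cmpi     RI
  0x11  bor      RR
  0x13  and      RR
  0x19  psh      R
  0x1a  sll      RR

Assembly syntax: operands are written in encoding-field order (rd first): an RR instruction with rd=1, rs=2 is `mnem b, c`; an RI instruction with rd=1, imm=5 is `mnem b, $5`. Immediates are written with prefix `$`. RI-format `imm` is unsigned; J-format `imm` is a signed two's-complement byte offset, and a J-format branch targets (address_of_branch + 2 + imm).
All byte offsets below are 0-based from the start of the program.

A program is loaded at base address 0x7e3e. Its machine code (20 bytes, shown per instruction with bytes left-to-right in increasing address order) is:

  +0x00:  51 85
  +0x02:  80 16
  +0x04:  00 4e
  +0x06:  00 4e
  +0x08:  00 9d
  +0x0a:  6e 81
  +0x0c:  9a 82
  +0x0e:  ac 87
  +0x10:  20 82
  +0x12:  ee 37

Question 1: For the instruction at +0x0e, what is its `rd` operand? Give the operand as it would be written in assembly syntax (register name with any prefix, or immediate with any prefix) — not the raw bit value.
+0x0e: ac 87 ⇒ word 0x87ac (little)
  opcode bits[15:11]=0x10: cmpi/RI
  rd@[10:9]=0x3 ⇒ d
  imm@[8:0]=0x1ac ⇒ $428

d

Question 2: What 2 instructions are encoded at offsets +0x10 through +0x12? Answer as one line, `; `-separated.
cmpi b, $32; jmp $-18

+0x10: 20 82 ⇒ word 0x8220 (little)
  opcode bits[15:11]=0x10: cmpi/RI
  [10:9] rd=1 = b
  [8:0] imm=32 = $32
+0x12: ee 37 ⇒ word 0x37ee (little)
  opcode bits[15:11]=0x6: jmp/J
  [10:0] imm=2030 (s11→-18) = $-18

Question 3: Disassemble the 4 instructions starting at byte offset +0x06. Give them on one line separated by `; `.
@+06  little-endian(00 4e) = 0x4e00
  top 5b → 0x9 → inc [R]
  rd@[10:9]=0x3 ⇒ d
@+08  little-endian(00 9d) = 0x9d00
  top 5b → 0x13 → and [RR]
  rd@[10:9]=0x2 ⇒ c
  rs@[8:7]=0x2 ⇒ c
@+0a  little-endian(6e 81) = 0x816e
  top 5b → 0x10 → cmpi [RI]
  rd@[10:9]=0x0 ⇒ a
  imm@[8:0]=0x16e ⇒ $366
@+0c  little-endian(9a 82) = 0x829a
  top 5b → 0x10 → cmpi [RI]
  rd@[10:9]=0x1 ⇒ b
  imm@[8:0]=0x9a ⇒ $154

inc d; and c, c; cmpi a, $366; cmpi b, $154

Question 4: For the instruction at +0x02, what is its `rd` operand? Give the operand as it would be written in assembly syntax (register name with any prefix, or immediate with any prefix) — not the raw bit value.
d

@+02  little-endian(80 16) = 0x1680
  op=0x1680>>11=0x2 ⇒ sub (RR)
  rd: (w>>9)&0x3=0x3 → d
  rs: (w>>7)&0x3=0x1 → b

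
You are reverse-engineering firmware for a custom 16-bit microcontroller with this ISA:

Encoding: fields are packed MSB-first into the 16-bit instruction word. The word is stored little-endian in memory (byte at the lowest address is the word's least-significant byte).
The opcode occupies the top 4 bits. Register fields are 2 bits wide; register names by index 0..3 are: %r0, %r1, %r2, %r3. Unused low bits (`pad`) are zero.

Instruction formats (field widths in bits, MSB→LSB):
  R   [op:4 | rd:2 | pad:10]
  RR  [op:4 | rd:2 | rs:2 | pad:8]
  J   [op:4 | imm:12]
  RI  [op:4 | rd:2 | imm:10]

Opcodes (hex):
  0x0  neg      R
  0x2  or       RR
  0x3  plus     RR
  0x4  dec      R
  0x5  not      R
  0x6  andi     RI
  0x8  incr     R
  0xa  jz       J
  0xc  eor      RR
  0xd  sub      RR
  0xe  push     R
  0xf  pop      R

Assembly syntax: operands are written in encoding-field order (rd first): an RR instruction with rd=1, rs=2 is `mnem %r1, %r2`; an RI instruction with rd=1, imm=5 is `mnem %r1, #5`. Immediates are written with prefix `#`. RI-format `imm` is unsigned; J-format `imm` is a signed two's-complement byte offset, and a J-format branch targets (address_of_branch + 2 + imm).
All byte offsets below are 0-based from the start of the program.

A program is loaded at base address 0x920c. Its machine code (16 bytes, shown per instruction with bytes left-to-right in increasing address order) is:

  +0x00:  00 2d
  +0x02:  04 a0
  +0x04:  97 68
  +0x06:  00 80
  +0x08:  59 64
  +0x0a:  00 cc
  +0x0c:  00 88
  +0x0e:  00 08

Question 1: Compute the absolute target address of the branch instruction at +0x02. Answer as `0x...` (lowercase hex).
+0x02: 04 a0 ⇒ word 0xa004 (little)
  opcode bits[15:12]=0xa: jz/J
  imm: (w>>0)&0xfff=0x4 → #4
  target = base 0x920c + off 0x02 + 2 + imm 4 = 0x9214

0x9214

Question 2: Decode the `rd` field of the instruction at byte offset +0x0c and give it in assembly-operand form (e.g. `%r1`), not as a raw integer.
%r2

+0x0c: 00 88 ⇒ word 0x8800 (little)
  op=0x8800>>12=0x8 ⇒ incr (R)
  rd: (w>>10)&0x3=0x2 → %r2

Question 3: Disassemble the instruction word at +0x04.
off 0x04: read 97 68 as little → 0x6897
  top 4b → 0x6 → andi [RI]
  rd: (w>>10)&0x3=0x2 → %r2
  imm: (w>>0)&0x3ff=0x97 → #151

andi %r2, #151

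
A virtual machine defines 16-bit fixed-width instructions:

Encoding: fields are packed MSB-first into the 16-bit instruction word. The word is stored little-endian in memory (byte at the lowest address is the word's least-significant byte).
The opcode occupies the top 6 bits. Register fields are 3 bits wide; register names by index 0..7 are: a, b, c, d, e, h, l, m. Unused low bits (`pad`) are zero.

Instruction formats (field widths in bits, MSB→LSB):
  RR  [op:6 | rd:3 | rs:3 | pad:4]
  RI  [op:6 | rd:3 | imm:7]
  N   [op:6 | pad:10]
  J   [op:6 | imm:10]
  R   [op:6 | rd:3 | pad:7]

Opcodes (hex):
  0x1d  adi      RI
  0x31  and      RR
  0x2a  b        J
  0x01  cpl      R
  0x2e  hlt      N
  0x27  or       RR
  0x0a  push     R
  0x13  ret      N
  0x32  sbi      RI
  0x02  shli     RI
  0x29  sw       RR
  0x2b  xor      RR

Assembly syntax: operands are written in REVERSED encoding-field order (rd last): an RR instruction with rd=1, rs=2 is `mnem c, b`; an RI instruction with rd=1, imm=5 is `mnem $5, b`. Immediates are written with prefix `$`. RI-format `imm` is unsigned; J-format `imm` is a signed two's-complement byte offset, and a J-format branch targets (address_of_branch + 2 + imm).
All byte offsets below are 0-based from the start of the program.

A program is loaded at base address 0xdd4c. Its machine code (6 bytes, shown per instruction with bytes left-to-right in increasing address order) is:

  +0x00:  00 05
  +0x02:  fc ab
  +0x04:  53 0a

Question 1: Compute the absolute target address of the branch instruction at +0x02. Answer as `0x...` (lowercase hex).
+0x02: fc ab ⇒ word 0xabfc (little)
  opcode bits[15:10]=0x2a: b/J
  imm: (w>>0)&0x3ff=0x3fc (s10→-4) → $-4
  target = base 0xdd4c + off 0x02 + 2 + imm -4 = 0xdd4c

0xdd4c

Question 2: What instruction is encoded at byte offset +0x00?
cpl c

+0x00: 00 05 ⇒ word 0x0500 (little)
  opcode bits[15:10]=0x1: cpl/R
  [9:7] rd=2 = c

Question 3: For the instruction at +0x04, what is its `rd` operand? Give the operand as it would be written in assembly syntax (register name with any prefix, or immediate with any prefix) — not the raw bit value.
+0x04: 53 0a ⇒ word 0x0a53 (little)
  top 6b → 0x2 → shli [RI]
  rd@[9:7]=0x4 ⇒ e
  imm@[6:0]=0x53 ⇒ $83

e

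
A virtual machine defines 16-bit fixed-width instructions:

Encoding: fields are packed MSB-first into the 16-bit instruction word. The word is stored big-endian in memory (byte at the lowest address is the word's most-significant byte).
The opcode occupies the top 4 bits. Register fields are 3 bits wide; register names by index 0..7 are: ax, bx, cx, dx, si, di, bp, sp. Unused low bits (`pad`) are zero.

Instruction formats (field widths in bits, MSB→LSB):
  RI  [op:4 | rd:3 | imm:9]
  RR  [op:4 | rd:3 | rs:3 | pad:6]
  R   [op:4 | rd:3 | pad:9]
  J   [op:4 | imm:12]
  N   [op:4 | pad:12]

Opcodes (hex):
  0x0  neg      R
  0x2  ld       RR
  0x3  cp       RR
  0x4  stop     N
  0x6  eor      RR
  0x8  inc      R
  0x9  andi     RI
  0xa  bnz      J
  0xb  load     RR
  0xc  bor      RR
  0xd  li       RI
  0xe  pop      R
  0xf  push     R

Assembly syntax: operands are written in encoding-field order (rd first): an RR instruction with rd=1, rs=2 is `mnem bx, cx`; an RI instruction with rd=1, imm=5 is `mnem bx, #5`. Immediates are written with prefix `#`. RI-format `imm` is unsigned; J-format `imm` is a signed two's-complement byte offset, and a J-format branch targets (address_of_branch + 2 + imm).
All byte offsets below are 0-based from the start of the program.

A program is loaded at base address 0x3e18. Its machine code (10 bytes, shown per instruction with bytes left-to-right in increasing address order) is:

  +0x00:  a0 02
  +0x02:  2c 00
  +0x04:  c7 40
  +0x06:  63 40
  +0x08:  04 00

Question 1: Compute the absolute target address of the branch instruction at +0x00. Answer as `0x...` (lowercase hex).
0x3e1c

+0x00: a0 02 ⇒ word 0xa002 (big)
  opcode bits[15:12]=0xa: bnz/J
  imm@[11:0]=0x2 ⇒ #2
  target = base 0x3e18 + off 0x00 + 2 + imm 2 = 0x3e1c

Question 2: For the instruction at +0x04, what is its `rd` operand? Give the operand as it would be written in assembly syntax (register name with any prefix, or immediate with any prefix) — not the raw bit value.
+0x04: c7 40 ⇒ word 0xc740 (big)
  opcode bits[15:12]=0xc: bor/RR
  rd: (w>>9)&0x7=0x3 → dx
  rs: (w>>6)&0x7=0x5 → di

dx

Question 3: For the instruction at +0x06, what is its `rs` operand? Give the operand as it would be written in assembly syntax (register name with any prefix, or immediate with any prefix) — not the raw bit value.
[06] 63 40 → 0x6340
  op=0x6340>>12=0x6 ⇒ eor (RR)
  [11:9] rd=1 = bx
  [8:6] rs=5 = di

di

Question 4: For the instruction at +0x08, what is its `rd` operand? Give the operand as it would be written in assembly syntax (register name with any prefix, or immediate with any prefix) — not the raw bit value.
[08] 04 00 → 0x0400
  opcode bits[15:12]=0x0: neg/R
  rd@[11:9]=0x2 ⇒ cx

cx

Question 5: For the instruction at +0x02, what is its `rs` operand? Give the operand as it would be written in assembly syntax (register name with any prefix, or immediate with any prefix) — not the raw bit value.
ax

+0x02: 2c 00 ⇒ word 0x2c00 (big)
  opcode bits[15:12]=0x2: ld/RR
  [11:9] rd=6 = bp
  [8:6] rs=0 = ax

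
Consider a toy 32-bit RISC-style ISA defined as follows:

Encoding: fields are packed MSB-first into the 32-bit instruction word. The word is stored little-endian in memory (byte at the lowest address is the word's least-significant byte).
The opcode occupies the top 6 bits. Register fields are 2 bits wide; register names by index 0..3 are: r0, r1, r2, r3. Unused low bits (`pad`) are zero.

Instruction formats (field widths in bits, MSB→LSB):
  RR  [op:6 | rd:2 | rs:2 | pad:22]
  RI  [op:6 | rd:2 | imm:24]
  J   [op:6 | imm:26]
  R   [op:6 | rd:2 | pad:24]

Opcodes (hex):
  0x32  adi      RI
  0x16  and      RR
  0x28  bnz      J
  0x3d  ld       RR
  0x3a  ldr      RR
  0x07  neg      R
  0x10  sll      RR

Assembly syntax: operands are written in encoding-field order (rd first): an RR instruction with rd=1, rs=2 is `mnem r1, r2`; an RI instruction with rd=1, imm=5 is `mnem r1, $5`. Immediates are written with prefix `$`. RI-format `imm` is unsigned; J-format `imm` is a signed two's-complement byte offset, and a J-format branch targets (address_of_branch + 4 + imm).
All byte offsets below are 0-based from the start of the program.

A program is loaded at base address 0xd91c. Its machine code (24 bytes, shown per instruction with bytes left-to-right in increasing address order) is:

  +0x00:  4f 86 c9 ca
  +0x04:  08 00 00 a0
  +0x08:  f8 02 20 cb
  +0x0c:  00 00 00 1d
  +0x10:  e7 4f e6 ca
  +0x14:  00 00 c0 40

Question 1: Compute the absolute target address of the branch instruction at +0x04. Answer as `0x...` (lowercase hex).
0xd92c

+0x04: 08 00 00 a0 ⇒ word 0xa0000008 (little)
  op=0xa0000008>>26=0x28 ⇒ bnz (J)
  imm@[25:0]=0x8 ⇒ $8
  target = base 0xd91c + off 0x04 + 4 + imm 8 = 0xd92c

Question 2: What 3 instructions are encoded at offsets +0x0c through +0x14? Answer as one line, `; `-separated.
[0c] 00 00 00 1d → 0x1d000000
  opcode bits[31:26]=0x7: neg/R
  rd@[25:24]=0x1 ⇒ r1
[10] e7 4f e6 ca → 0xcae64fe7
  opcode bits[31:26]=0x32: adi/RI
  rd@[25:24]=0x2 ⇒ r2
  imm@[23:0]=0xe64fe7 ⇒ $15093735
[14] 00 00 c0 40 → 0x40c00000
  opcode bits[31:26]=0x10: sll/RR
  rd@[25:24]=0x0 ⇒ r0
  rs@[23:22]=0x3 ⇒ r3

neg r1; adi r2, $15093735; sll r0, r3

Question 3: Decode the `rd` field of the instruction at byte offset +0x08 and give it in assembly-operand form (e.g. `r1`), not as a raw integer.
off 0x08: read f8 02 20 cb as little → 0xcb2002f8
  op=0xcb2002f8>>26=0x32 ⇒ adi (RI)
  [25:24] rd=3 = r3
  [23:0] imm=2097912 = $2097912

r3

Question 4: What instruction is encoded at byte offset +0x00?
adi r2, $13207119

+0x00: 4f 86 c9 ca ⇒ word 0xcac9864f (little)
  top 6b → 0x32 → adi [RI]
  rd: (w>>24)&0x3=0x2 → r2
  imm: (w>>0)&0xffffff=0xc9864f → $13207119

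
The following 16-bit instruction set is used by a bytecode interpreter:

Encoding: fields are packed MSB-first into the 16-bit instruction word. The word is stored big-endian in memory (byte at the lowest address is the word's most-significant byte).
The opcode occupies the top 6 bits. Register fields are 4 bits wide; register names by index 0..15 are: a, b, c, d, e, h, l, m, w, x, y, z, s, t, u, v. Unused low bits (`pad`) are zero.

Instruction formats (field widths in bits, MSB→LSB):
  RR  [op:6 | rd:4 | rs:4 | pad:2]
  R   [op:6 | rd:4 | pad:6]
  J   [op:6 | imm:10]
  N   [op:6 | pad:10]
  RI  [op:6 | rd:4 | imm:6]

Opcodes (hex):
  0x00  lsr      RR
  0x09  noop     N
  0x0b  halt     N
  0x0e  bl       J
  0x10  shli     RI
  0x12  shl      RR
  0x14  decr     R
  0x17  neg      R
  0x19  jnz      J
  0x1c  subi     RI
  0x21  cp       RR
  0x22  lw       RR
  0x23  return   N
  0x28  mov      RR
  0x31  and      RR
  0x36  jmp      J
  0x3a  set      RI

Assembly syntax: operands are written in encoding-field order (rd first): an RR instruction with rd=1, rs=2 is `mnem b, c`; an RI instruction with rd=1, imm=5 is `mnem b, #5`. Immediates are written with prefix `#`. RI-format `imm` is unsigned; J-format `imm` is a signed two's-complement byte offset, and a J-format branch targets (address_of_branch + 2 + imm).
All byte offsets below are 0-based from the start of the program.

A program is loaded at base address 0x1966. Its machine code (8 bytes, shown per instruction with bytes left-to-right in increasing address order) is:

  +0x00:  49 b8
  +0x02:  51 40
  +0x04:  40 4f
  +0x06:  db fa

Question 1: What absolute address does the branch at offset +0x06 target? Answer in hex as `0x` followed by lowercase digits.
0x1968

off 0x06: read db fa as big → 0xdbfa
  top 6b → 0x36 → jmp [J]
  imm: (w>>0)&0x3ff=0x3fa (s10→-6) → #-6
  target = base 0x1966 + off 0x06 + 2 + imm -6 = 0x1968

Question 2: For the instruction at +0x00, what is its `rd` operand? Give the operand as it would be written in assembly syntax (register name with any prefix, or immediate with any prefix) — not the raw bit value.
+0x00: 49 b8 ⇒ word 0x49b8 (big)
  top 6b → 0x12 → shl [RR]
  rd@[9:6]=0x6 ⇒ l
  rs@[5:2]=0xe ⇒ u

l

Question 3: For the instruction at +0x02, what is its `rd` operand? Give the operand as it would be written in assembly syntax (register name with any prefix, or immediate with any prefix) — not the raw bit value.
+0x02: 51 40 ⇒ word 0x5140 (big)
  op=0x5140>>10=0x14 ⇒ decr (R)
  [9:6] rd=5 = h

h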